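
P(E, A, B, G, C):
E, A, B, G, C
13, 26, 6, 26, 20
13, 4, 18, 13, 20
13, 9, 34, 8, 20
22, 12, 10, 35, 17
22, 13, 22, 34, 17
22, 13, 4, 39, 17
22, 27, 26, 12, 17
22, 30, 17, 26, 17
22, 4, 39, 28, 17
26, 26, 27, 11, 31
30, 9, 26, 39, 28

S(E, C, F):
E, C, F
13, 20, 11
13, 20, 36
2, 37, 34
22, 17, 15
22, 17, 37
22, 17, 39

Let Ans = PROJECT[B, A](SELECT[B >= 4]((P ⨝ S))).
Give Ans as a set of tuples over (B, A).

{(10, 12), (17, 30), (18, 4), (22, 13), (26, 27), (34, 9), (39, 4), (4, 13), (6, 26)}

Joining P and S on E, C yields {(13, 26, 6, 26, 20, 11), (13, 26, 6, 26, 20, 36), (13, 4, 18, 13, 20, 11), (13, 4, 18, 13, 20, 36), (13, 9, 34, 8, 20, 11), (13, 9, 34, 8, 20, 36), (22, 12, 10, 35, 17, 15), (22, 12, 10, 35, 17, 37), (22, 12, 10, 35, 17, 39), (22, 13, 22, 34, 17, 15), (22, 13, 22, 34, 17, 37), (22, 13, 22, 34, 17, 39), (22, 13, 4, 39, 17, 15), (22, 13, 4, 39, 17, 37), (22, 13, 4, 39, 17, 39), (22, 27, 26, 12, 17, 15), (22, 27, 26, 12, 17, 37), (22, 27, 26, 12, 17, 39), (22, 30, 17, 26, 17, 15), (22, 30, 17, 26, 17, 37), (22, 30, 17, 26, 17, 39), (22, 4, 39, 28, 17, 15), (22, 4, 39, 28, 17, 37), (22, 4, 39, 28, 17, 39)}.
σ[B >= 4]: keep tuples satisfying B >= 4 → {(13, 26, 6, 26, 20, 11), (13, 26, 6, 26, 20, 36), (13, 4, 18, 13, 20, 11), (13, 4, 18, 13, 20, 36), (13, 9, 34, 8, 20, 11), (13, 9, 34, 8, 20, 36), (22, 12, 10, 35, 17, 15), (22, 12, 10, 35, 17, 37), (22, 12, 10, 35, 17, 39), (22, 13, 22, 34, 17, 15), (22, 13, 22, 34, 17, 37), (22, 13, 22, 34, 17, 39), (22, 13, 4, 39, 17, 15), (22, 13, 4, 39, 17, 37), (22, 13, 4, 39, 17, 39), (22, 27, 26, 12, 17, 15), (22, 27, 26, 12, 17, 37), (22, 27, 26, 12, 17, 39), (22, 30, 17, 26, 17, 15), (22, 30, 17, 26, 17, 37), (22, 30, 17, 26, 17, 39), (22, 4, 39, 28, 17, 15), (22, 4, 39, 28, 17, 37), (22, 4, 39, 28, 17, 39)}
π[B, A]: project onto (B, A) (15 duplicate(s) eliminated) → {(10, 12), (17, 30), (18, 4), (22, 13), (26, 27), (34, 9), (39, 4), (4, 13), (6, 26)}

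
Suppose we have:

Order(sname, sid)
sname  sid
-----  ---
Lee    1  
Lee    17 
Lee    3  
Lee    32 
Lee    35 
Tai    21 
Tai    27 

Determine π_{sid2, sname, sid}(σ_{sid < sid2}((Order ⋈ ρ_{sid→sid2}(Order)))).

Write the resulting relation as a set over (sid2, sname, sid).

ρ[sid→sid2]: schema becomes (sname, sid2); tuples unchanged.
Joining Order and ρ_{sid→sid2}(Order) on sname yields {(Lee, 1, 1), (Lee, 1, 17), (Lee, 1, 3), (Lee, 1, 32), (Lee, 1, 35), (Lee, 17, 1), (Lee, 17, 17), (Lee, 17, 3), (Lee, 17, 32), (Lee, 17, 35), (Lee, 3, 1), (Lee, 3, 17), (Lee, 3, 3), (Lee, 3, 32), (Lee, 3, 35), (Lee, 32, 1), (Lee, 32, 17), (Lee, 32, 3), (Lee, 32, 32), (Lee, 32, 35), (Lee, 35, 1), (Lee, 35, 17), (Lee, 35, 3), (Lee, 35, 32), (Lee, 35, 35), (Tai, 21, 21), (Tai, 21, 27), (Tai, 27, 21), (Tai, 27, 27)}.
Selection sid < sid2: {(Lee, 1, 17), (Lee, 1, 3), (Lee, 1, 32), (Lee, 1, 35), (Lee, 17, 32), (Lee, 17, 35), (Lee, 3, 17), (Lee, 3, 32), (Lee, 3, 35), (Lee, 32, 35), (Tai, 21, 27)}
π[sid2, sname, sid]: project onto (sid2, sname, sid) → {(17, Lee, 1), (17, Lee, 3), (27, Tai, 21), (3, Lee, 1), (32, Lee, 1), (32, Lee, 17), (32, Lee, 3), (35, Lee, 1), (35, Lee, 17), (35, Lee, 3), (35, Lee, 32)}

{(17, Lee, 1), (17, Lee, 3), (27, Tai, 21), (3, Lee, 1), (32, Lee, 1), (32, Lee, 17), (32, Lee, 3), (35, Lee, 1), (35, Lee, 17), (35, Lee, 3), (35, Lee, 32)}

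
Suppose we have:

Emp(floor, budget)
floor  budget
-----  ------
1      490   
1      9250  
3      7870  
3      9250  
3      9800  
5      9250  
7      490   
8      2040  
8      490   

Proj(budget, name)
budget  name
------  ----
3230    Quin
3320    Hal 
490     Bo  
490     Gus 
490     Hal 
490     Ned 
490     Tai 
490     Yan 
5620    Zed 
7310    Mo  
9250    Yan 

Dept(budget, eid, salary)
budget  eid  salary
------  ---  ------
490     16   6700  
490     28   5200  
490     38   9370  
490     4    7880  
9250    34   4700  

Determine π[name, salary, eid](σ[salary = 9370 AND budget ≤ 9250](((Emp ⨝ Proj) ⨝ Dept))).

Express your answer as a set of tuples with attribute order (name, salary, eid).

{(Bo, 9370, 38), (Gus, 9370, 38), (Hal, 9370, 38), (Ned, 9370, 38), (Tai, 9370, 38), (Yan, 9370, 38)}

Natural join on budget: {(1, 490, Bo), (1, 490, Gus), (1, 490, Hal), (1, 490, Ned), (1, 490, Tai), (1, 490, Yan), (1, 9250, Yan), (3, 9250, Yan), (5, 9250, Yan), (7, 490, Bo), (7, 490, Gus), (7, 490, Hal), (7, 490, Ned), (7, 490, Tai), (7, 490, Yan), (8, 490, Bo), (8, 490, Gus), (8, 490, Hal), (8, 490, Ned), (8, 490, Tai), (8, 490, Yan)}
Natural join on budget: {(1, 490, Bo, 16, 6700), (1, 490, Bo, 28, 5200), (1, 490, Bo, 38, 9370), (1, 490, Bo, 4, 7880), (1, 490, Gus, 16, 6700), (1, 490, Gus, 28, 5200), (1, 490, Gus, 38, 9370), (1, 490, Gus, 4, 7880), (1, 490, Hal, 16, 6700), (1, 490, Hal, 28, 5200), (1, 490, Hal, 38, 9370), (1, 490, Hal, 4, 7880), (1, 490, Ned, 16, 6700), (1, 490, Ned, 28, 5200), (1, 490, Ned, 38, 9370), (1, 490, Ned, 4, 7880), (1, 490, Tai, 16, 6700), (1, 490, Tai, 28, 5200), (1, 490, Tai, 38, 9370), (1, 490, Tai, 4, 7880), (1, 490, Yan, 16, 6700), (1, 490, Yan, 28, 5200), (1, 490, Yan, 38, 9370), (1, 490, Yan, 4, 7880), (1, 9250, Yan, 34, 4700), (3, 9250, Yan, 34, 4700), (5, 9250, Yan, 34, 4700), (7, 490, Bo, 16, 6700), (7, 490, Bo, 28, 5200), (7, 490, Bo, 38, 9370), (7, 490, Bo, 4, 7880), (7, 490, Gus, 16, 6700), (7, 490, Gus, 28, 5200), (7, 490, Gus, 38, 9370), (7, 490, Gus, 4, 7880), (7, 490, Hal, 16, 6700), (7, 490, Hal, 28, 5200), (7, 490, Hal, 38, 9370), (7, 490, Hal, 4, 7880), (7, 490, Ned, 16, 6700), (7, 490, Ned, 28, 5200), (7, 490, Ned, 38, 9370), (7, 490, Ned, 4, 7880), (7, 490, Tai, 16, 6700), (7, 490, Tai, 28, 5200), (7, 490, Tai, 38, 9370), (7, 490, Tai, 4, 7880), (7, 490, Yan, 16, 6700), (7, 490, Yan, 28, 5200), (7, 490, Yan, 38, 9370), (7, 490, Yan, 4, 7880), (8, 490, Bo, 16, 6700), (8, 490, Bo, 28, 5200), (8, 490, Bo, 38, 9370), (8, 490, Bo, 4, 7880), (8, 490, Gus, 16, 6700), (8, 490, Gus, 28, 5200), (8, 490, Gus, 38, 9370), (8, 490, Gus, 4, 7880), (8, 490, Hal, 16, 6700), (8, 490, Hal, 28, 5200), (8, 490, Hal, 38, 9370), (8, 490, Hal, 4, 7880), (8, 490, Ned, 16, 6700), (8, 490, Ned, 28, 5200), (8, 490, Ned, 38, 9370), (8, 490, Ned, 4, 7880), (8, 490, Tai, 16, 6700), (8, 490, Tai, 28, 5200), (8, 490, Tai, 38, 9370), (8, 490, Tai, 4, 7880), (8, 490, Yan, 16, 6700), (8, 490, Yan, 28, 5200), (8, 490, Yan, 38, 9370), (8, 490, Yan, 4, 7880)}
Apply σ_{salary = 9370 AND budget ≤ 9250}; surviving tuples: {(1, 490, Bo, 38, 9370), (1, 490, Gus, 38, 9370), (1, 490, Hal, 38, 9370), (1, 490, Ned, 38, 9370), (1, 490, Tai, 38, 9370), (1, 490, Yan, 38, 9370), (7, 490, Bo, 38, 9370), (7, 490, Gus, 38, 9370), (7, 490, Hal, 38, 9370), (7, 490, Ned, 38, 9370), (7, 490, Tai, 38, 9370), (7, 490, Yan, 38, 9370), (8, 490, Bo, 38, 9370), (8, 490, Gus, 38, 9370), (8, 490, Hal, 38, 9370), (8, 490, Ned, 38, 9370), (8, 490, Tai, 38, 9370), (8, 490, Yan, 38, 9370)}
π_{name, salary, eid} gives {(Bo, 9370, 38), (Gus, 9370, 38), (Hal, 9370, 38), (Ned, 9370, 38), (Tai, 9370, 38), (Yan, 9370, 38)} (12 duplicate(s) eliminated).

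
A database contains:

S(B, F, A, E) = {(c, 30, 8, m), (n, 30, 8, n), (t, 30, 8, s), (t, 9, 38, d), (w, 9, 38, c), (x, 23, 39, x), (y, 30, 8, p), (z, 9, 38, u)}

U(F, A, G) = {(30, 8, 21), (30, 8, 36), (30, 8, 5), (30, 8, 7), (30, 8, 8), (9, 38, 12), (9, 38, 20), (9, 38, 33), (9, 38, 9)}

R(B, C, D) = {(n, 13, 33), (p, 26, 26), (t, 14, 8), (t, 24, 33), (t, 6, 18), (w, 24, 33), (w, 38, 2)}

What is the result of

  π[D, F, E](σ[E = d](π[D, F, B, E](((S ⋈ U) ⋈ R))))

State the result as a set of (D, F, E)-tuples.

{(18, 9, d), (33, 9, d), (8, 9, d)}

S ⋈ U (natural join on F, A): {(c, 30, 8, m, 21), (c, 30, 8, m, 36), (c, 30, 8, m, 5), (c, 30, 8, m, 7), (c, 30, 8, m, 8), (n, 30, 8, n, 21), (n, 30, 8, n, 36), (n, 30, 8, n, 5), (n, 30, 8, n, 7), (n, 30, 8, n, 8), (t, 30, 8, s, 21), (t, 30, 8, s, 36), (t, 30, 8, s, 5), (t, 30, 8, s, 7), (t, 30, 8, s, 8), (t, 9, 38, d, 12), (t, 9, 38, d, 20), (t, 9, 38, d, 33), (t, 9, 38, d, 9), (w, 9, 38, c, 12), (w, 9, 38, c, 20), (w, 9, 38, c, 33), (w, 9, 38, c, 9), (y, 30, 8, p, 21), (y, 30, 8, p, 36), (y, 30, 8, p, 5), (y, 30, 8, p, 7), (y, 30, 8, p, 8), (z, 9, 38, u, 12), (z, 9, 38, u, 20), (z, 9, 38, u, 33), (z, 9, 38, u, 9)}
(S ⋈ U) ⋈ R (natural join on B): {(n, 30, 8, n, 21, 13, 33), (n, 30, 8, n, 36, 13, 33), (n, 30, 8, n, 5, 13, 33), (n, 30, 8, n, 7, 13, 33), (n, 30, 8, n, 8, 13, 33), (t, 30, 8, s, 21, 14, 8), (t, 30, 8, s, 21, 24, 33), (t, 30, 8, s, 21, 6, 18), (t, 30, 8, s, 36, 14, 8), (t, 30, 8, s, 36, 24, 33), (t, 30, 8, s, 36, 6, 18), (t, 30, 8, s, 5, 14, 8), (t, 30, 8, s, 5, 24, 33), (t, 30, 8, s, 5, 6, 18), (t, 30, 8, s, 7, 14, 8), (t, 30, 8, s, 7, 24, 33), (t, 30, 8, s, 7, 6, 18), (t, 30, 8, s, 8, 14, 8), (t, 30, 8, s, 8, 24, 33), (t, 30, 8, s, 8, 6, 18), (t, 9, 38, d, 12, 14, 8), (t, 9, 38, d, 12, 24, 33), (t, 9, 38, d, 12, 6, 18), (t, 9, 38, d, 20, 14, 8), (t, 9, 38, d, 20, 24, 33), (t, 9, 38, d, 20, 6, 18), (t, 9, 38, d, 33, 14, 8), (t, 9, 38, d, 33, 24, 33), (t, 9, 38, d, 33, 6, 18), (t, 9, 38, d, 9, 14, 8), (t, 9, 38, d, 9, 24, 33), (t, 9, 38, d, 9, 6, 18), (w, 9, 38, c, 12, 24, 33), (w, 9, 38, c, 12, 38, 2), (w, 9, 38, c, 20, 24, 33), (w, 9, 38, c, 20, 38, 2), (w, 9, 38, c, 33, 24, 33), (w, 9, 38, c, 33, 38, 2), (w, 9, 38, c, 9, 24, 33), (w, 9, 38, c, 9, 38, 2)}
Keep only column(s) D, F, B, E (31 duplicate(s) eliminated): {(18, 30, t, s), (18, 9, t, d), (2, 9, w, c), (33, 30, n, n), (33, 30, t, s), (33, 9, t, d), (33, 9, w, c), (8, 30, t, s), (8, 9, t, d)}
Selection E = d: {(18, 9, t, d), (33, 9, t, d), (8, 9, t, d)}
Keep only column(s) D, F, E: {(18, 9, d), (33, 9, d), (8, 9, d)}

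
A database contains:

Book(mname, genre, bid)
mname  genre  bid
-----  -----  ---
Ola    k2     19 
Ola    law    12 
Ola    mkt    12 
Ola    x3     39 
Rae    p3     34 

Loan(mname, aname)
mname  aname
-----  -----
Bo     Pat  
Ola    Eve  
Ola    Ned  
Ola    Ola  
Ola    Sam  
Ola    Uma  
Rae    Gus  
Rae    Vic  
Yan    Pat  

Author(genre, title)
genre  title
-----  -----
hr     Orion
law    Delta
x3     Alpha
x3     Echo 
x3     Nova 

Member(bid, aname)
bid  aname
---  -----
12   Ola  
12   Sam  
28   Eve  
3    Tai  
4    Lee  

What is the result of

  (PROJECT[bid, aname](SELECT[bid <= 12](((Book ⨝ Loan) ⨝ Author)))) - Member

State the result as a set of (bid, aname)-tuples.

{(12, Eve), (12, Ned), (12, Uma)}

Book ⋈ Loan (natural join on mname): {(Ola, k2, 19, Eve), (Ola, k2, 19, Ned), (Ola, k2, 19, Ola), (Ola, k2, 19, Sam), (Ola, k2, 19, Uma), (Ola, law, 12, Eve), (Ola, law, 12, Ned), (Ola, law, 12, Ola), (Ola, law, 12, Sam), (Ola, law, 12, Uma), (Ola, mkt, 12, Eve), (Ola, mkt, 12, Ned), (Ola, mkt, 12, Ola), (Ola, mkt, 12, Sam), (Ola, mkt, 12, Uma), (Ola, x3, 39, Eve), (Ola, x3, 39, Ned), (Ola, x3, 39, Ola), (Ola, x3, 39, Sam), (Ola, x3, 39, Uma), (Rae, p3, 34, Gus), (Rae, p3, 34, Vic)}
(Book ⨝ Loan) ⋈ Author (natural join on genre): {(Ola, law, 12, Eve, Delta), (Ola, law, 12, Ned, Delta), (Ola, law, 12, Ola, Delta), (Ola, law, 12, Sam, Delta), (Ola, law, 12, Uma, Delta), (Ola, x3, 39, Eve, Alpha), (Ola, x3, 39, Eve, Echo), (Ola, x3, 39, Eve, Nova), (Ola, x3, 39, Ned, Alpha), (Ola, x3, 39, Ned, Echo), (Ola, x3, 39, Ned, Nova), (Ola, x3, 39, Ola, Alpha), (Ola, x3, 39, Ola, Echo), (Ola, x3, 39, Ola, Nova), (Ola, x3, 39, Sam, Alpha), (Ola, x3, 39, Sam, Echo), (Ola, x3, 39, Sam, Nova), (Ola, x3, 39, Uma, Alpha), (Ola, x3, 39, Uma, Echo), (Ola, x3, 39, Uma, Nova)}
Filtering on bid <= 12 leaves {(Ola, law, 12, Eve, Delta), (Ola, law, 12, Ned, Delta), (Ola, law, 12, Ola, Delta), (Ola, law, 12, Sam, Delta), (Ola, law, 12, Uma, Delta)}.
π[bid, aname]: project onto (bid, aname) → {(12, Eve), (12, Ned), (12, Ola), (12, Sam), (12, Uma)}
Taking the difference: {(12, Eve), (12, Ned), (12, Uma)}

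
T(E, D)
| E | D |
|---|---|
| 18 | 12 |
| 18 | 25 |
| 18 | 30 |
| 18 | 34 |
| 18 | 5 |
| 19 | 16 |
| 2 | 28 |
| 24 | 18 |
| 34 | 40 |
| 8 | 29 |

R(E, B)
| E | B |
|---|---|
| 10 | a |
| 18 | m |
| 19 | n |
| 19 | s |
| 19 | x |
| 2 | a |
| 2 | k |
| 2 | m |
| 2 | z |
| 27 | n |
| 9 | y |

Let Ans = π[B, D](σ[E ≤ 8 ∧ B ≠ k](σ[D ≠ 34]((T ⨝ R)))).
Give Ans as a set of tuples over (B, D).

{(a, 28), (m, 28), (z, 28)}

Natural join on E: {(18, 12, m), (18, 25, m), (18, 30, m), (18, 34, m), (18, 5, m), (19, 16, n), (19, 16, s), (19, 16, x), (2, 28, a), (2, 28, k), (2, 28, m), (2, 28, z)}
Selection D ≠ 34: {(18, 12, m), (18, 25, m), (18, 30, m), (18, 5, m), (19, 16, n), (19, 16, s), (19, 16, x), (2, 28, a), (2, 28, k), (2, 28, m), (2, 28, z)}
Selection E ≤ 8 ∧ B ≠ k: {(2, 28, a), (2, 28, m), (2, 28, z)}
Keep only column(s) B, D: {(a, 28), (m, 28), (z, 28)}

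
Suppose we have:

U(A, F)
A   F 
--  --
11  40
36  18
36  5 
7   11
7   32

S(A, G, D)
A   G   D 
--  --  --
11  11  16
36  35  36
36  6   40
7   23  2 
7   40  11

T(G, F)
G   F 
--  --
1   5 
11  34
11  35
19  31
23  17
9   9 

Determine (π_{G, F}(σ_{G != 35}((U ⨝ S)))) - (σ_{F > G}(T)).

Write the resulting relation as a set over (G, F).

Joining U and S on A yields {(11, 40, 11, 16), (36, 18, 35, 36), (36, 18, 6, 40), (36, 5, 35, 36), (36, 5, 6, 40), (7, 11, 23, 2), (7, 11, 40, 11), (7, 32, 23, 2), (7, 32, 40, 11)}.
Selection G != 35: {(11, 40, 11, 16), (36, 18, 6, 40), (36, 5, 6, 40), (7, 11, 23, 2), (7, 11, 40, 11), (7, 32, 23, 2), (7, 32, 40, 11)}
Keep only column(s) G, F: {(11, 40), (23, 11), (23, 32), (40, 11), (40, 32), (6, 18), (6, 5)}
Selection F > G: {(1, 5), (11, 34), (11, 35), (19, 31)}
Set difference of the two operands is {(11, 40), (23, 11), (23, 32), (40, 11), (40, 32), (6, 18), (6, 5)}.

{(11, 40), (23, 11), (23, 32), (40, 11), (40, 32), (6, 18), (6, 5)}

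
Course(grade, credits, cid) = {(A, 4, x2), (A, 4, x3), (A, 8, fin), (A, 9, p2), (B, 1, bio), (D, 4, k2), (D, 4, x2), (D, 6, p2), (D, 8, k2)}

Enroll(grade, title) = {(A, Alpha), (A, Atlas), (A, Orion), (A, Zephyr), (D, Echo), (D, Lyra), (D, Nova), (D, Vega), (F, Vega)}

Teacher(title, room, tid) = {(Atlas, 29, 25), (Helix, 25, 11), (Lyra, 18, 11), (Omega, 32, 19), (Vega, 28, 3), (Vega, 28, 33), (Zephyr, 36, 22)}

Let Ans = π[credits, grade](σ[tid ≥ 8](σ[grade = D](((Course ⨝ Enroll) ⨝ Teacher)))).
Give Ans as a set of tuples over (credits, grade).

Natural join on grade: {(A, 4, x2, Alpha), (A, 4, x2, Atlas), (A, 4, x2, Orion), (A, 4, x2, Zephyr), (A, 4, x3, Alpha), (A, 4, x3, Atlas), (A, 4, x3, Orion), (A, 4, x3, Zephyr), (A, 8, fin, Alpha), (A, 8, fin, Atlas), (A, 8, fin, Orion), (A, 8, fin, Zephyr), (A, 9, p2, Alpha), (A, 9, p2, Atlas), (A, 9, p2, Orion), (A, 9, p2, Zephyr), (D, 4, k2, Echo), (D, 4, k2, Lyra), (D, 4, k2, Nova), (D, 4, k2, Vega), (D, 4, x2, Echo), (D, 4, x2, Lyra), (D, 4, x2, Nova), (D, 4, x2, Vega), (D, 6, p2, Echo), (D, 6, p2, Lyra), (D, 6, p2, Nova), (D, 6, p2, Vega), (D, 8, k2, Echo), (D, 8, k2, Lyra), (D, 8, k2, Nova), (D, 8, k2, Vega)}
Natural join on title: {(A, 4, x2, Atlas, 29, 25), (A, 4, x2, Zephyr, 36, 22), (A, 4, x3, Atlas, 29, 25), (A, 4, x3, Zephyr, 36, 22), (A, 8, fin, Atlas, 29, 25), (A, 8, fin, Zephyr, 36, 22), (A, 9, p2, Atlas, 29, 25), (A, 9, p2, Zephyr, 36, 22), (D, 4, k2, Lyra, 18, 11), (D, 4, k2, Vega, 28, 3), (D, 4, k2, Vega, 28, 33), (D, 4, x2, Lyra, 18, 11), (D, 4, x2, Vega, 28, 3), (D, 4, x2, Vega, 28, 33), (D, 6, p2, Lyra, 18, 11), (D, 6, p2, Vega, 28, 3), (D, 6, p2, Vega, 28, 33), (D, 8, k2, Lyra, 18, 11), (D, 8, k2, Vega, 28, 3), (D, 8, k2, Vega, 28, 33)}
σ[grade = D]: keep tuples satisfying grade = D → {(D, 4, k2, Lyra, 18, 11), (D, 4, k2, Vega, 28, 3), (D, 4, k2, Vega, 28, 33), (D, 4, x2, Lyra, 18, 11), (D, 4, x2, Vega, 28, 3), (D, 4, x2, Vega, 28, 33), (D, 6, p2, Lyra, 18, 11), (D, 6, p2, Vega, 28, 3), (D, 6, p2, Vega, 28, 33), (D, 8, k2, Lyra, 18, 11), (D, 8, k2, Vega, 28, 3), (D, 8, k2, Vega, 28, 33)}
σ[tid ≥ 8]: keep tuples satisfying tid ≥ 8 → {(D, 4, k2, Lyra, 18, 11), (D, 4, k2, Vega, 28, 33), (D, 4, x2, Lyra, 18, 11), (D, 4, x2, Vega, 28, 33), (D, 6, p2, Lyra, 18, 11), (D, 6, p2, Vega, 28, 33), (D, 8, k2, Lyra, 18, 11), (D, 8, k2, Vega, 28, 33)}
Projecting to credits, grade (5 duplicate(s) eliminated): {(4, D), (6, D), (8, D)}

{(4, D), (6, D), (8, D)}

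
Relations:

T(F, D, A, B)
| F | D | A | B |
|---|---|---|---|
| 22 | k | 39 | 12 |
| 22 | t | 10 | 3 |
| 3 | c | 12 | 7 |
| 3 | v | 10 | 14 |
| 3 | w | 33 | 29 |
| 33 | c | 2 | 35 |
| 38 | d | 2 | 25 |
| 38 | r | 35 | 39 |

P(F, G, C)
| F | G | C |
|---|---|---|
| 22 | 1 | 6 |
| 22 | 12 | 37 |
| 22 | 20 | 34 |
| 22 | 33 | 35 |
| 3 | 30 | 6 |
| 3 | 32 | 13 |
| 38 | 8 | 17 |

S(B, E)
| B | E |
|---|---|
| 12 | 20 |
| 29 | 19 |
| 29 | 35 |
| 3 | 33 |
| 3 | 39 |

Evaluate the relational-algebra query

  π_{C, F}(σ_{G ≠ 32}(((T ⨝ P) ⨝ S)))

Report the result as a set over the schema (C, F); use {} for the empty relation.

{(34, 22), (35, 22), (37, 22), (6, 22), (6, 3)}

Natural join on F: {(22, k, 39, 12, 1, 6), (22, k, 39, 12, 12, 37), (22, k, 39, 12, 20, 34), (22, k, 39, 12, 33, 35), (22, t, 10, 3, 1, 6), (22, t, 10, 3, 12, 37), (22, t, 10, 3, 20, 34), (22, t, 10, 3, 33, 35), (3, c, 12, 7, 30, 6), (3, c, 12, 7, 32, 13), (3, v, 10, 14, 30, 6), (3, v, 10, 14, 32, 13), (3, w, 33, 29, 30, 6), (3, w, 33, 29, 32, 13), (38, d, 2, 25, 8, 17), (38, r, 35, 39, 8, 17)}
Natural join on B: {(22, k, 39, 12, 1, 6, 20), (22, k, 39, 12, 12, 37, 20), (22, k, 39, 12, 20, 34, 20), (22, k, 39, 12, 33, 35, 20), (22, t, 10, 3, 1, 6, 33), (22, t, 10, 3, 1, 6, 39), (22, t, 10, 3, 12, 37, 33), (22, t, 10, 3, 12, 37, 39), (22, t, 10, 3, 20, 34, 33), (22, t, 10, 3, 20, 34, 39), (22, t, 10, 3, 33, 35, 33), (22, t, 10, 3, 33, 35, 39), (3, w, 33, 29, 30, 6, 19), (3, w, 33, 29, 30, 6, 35), (3, w, 33, 29, 32, 13, 19), (3, w, 33, 29, 32, 13, 35)}
Apply σ_{G ≠ 32}; surviving tuples: {(22, k, 39, 12, 1, 6, 20), (22, k, 39, 12, 12, 37, 20), (22, k, 39, 12, 20, 34, 20), (22, k, 39, 12, 33, 35, 20), (22, t, 10, 3, 1, 6, 33), (22, t, 10, 3, 1, 6, 39), (22, t, 10, 3, 12, 37, 33), (22, t, 10, 3, 12, 37, 39), (22, t, 10, 3, 20, 34, 33), (22, t, 10, 3, 20, 34, 39), (22, t, 10, 3, 33, 35, 33), (22, t, 10, 3, 33, 35, 39), (3, w, 33, 29, 30, 6, 19), (3, w, 33, 29, 30, 6, 35)}
Projecting to C, F (9 duplicate(s) eliminated): {(34, 22), (35, 22), (37, 22), (6, 22), (6, 3)}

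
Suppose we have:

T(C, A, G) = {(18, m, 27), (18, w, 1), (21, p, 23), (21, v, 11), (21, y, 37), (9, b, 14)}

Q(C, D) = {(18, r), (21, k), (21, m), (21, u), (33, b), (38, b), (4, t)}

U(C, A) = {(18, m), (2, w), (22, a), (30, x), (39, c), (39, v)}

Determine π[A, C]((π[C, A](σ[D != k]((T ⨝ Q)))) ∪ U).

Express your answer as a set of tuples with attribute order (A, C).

{(a, 22), (c, 39), (m, 18), (p, 21), (v, 21), (v, 39), (w, 18), (w, 2), (x, 30), (y, 21)}

Natural join on C: {(18, m, 27, r), (18, w, 1, r), (21, p, 23, k), (21, p, 23, m), (21, p, 23, u), (21, v, 11, k), (21, v, 11, m), (21, v, 11, u), (21, y, 37, k), (21, y, 37, m), (21, y, 37, u)}
Selection D != k: {(18, m, 27, r), (18, w, 1, r), (21, p, 23, m), (21, p, 23, u), (21, v, 11, m), (21, v, 11, u), (21, y, 37, m), (21, y, 37, u)}
Keep only column(s) C, A (3 duplicate(s) eliminated): {(18, m), (18, w), (21, p), (21, v), (21, y)}
Set union of the two operands is {(18, m), (18, w), (2, w), (21, p), (21, v), (21, y), (22, a), (30, x), (39, c), (39, v)}.
Keep only column(s) A, C: {(a, 22), (c, 39), (m, 18), (p, 21), (v, 21), (v, 39), (w, 18), (w, 2), (x, 30), (y, 21)}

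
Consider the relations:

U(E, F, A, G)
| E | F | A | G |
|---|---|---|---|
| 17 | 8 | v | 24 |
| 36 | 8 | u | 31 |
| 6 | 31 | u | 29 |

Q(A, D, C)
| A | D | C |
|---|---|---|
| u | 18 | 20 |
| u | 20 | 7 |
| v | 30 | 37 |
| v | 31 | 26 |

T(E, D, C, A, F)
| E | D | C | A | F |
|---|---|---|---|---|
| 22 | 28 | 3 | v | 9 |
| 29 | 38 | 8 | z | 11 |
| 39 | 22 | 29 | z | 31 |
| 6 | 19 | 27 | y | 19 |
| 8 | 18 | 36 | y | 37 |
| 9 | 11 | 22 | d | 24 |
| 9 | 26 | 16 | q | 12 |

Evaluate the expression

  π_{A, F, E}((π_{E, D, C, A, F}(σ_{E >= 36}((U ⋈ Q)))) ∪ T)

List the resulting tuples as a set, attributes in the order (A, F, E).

U ⋈ Q (natural join on A): {(17, 8, v, 24, 30, 37), (17, 8, v, 24, 31, 26), (36, 8, u, 31, 18, 20), (36, 8, u, 31, 20, 7), (6, 31, u, 29, 18, 20), (6, 31, u, 29, 20, 7)}
Filtering on E >= 36 leaves {(36, 8, u, 31, 18, 20), (36, 8, u, 31, 20, 7)}.
Projecting to E, D, C, A, F: {(36, 18, 20, u, 8), (36, 20, 7, u, 8)}
Set union of the two operands is {(22, 28, 3, v, 9), (29, 38, 8, z, 11), (36, 18, 20, u, 8), (36, 20, 7, u, 8), (39, 22, 29, z, 31), (6, 19, 27, y, 19), (8, 18, 36, y, 37), (9, 11, 22, d, 24), (9, 26, 16, q, 12)}.
Projecting to A, F, E (1 duplicate(s) eliminated): {(d, 24, 9), (q, 12, 9), (u, 8, 36), (v, 9, 22), (y, 19, 6), (y, 37, 8), (z, 11, 29), (z, 31, 39)}

{(d, 24, 9), (q, 12, 9), (u, 8, 36), (v, 9, 22), (y, 19, 6), (y, 37, 8), (z, 11, 29), (z, 31, 39)}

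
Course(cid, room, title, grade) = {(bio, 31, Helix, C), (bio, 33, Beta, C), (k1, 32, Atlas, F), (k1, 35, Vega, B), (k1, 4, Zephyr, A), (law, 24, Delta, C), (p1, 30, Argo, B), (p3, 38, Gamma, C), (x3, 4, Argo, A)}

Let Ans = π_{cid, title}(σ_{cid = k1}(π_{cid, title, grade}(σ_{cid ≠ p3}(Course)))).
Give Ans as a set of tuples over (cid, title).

Selection cid ≠ p3: {(bio, 31, Helix, C), (bio, 33, Beta, C), (k1, 32, Atlas, F), (k1, 35, Vega, B), (k1, 4, Zephyr, A), (law, 24, Delta, C), (p1, 30, Argo, B), (x3, 4, Argo, A)}
π_{cid, title, grade} gives {(bio, Beta, C), (bio, Helix, C), (k1, Atlas, F), (k1, Vega, B), (k1, Zephyr, A), (law, Delta, C), (p1, Argo, B), (x3, Argo, A)}.
Selection cid = k1: {(k1, Atlas, F), (k1, Vega, B), (k1, Zephyr, A)}
π_{cid, title} gives {(k1, Atlas), (k1, Vega), (k1, Zephyr)}.

{(k1, Atlas), (k1, Vega), (k1, Zephyr)}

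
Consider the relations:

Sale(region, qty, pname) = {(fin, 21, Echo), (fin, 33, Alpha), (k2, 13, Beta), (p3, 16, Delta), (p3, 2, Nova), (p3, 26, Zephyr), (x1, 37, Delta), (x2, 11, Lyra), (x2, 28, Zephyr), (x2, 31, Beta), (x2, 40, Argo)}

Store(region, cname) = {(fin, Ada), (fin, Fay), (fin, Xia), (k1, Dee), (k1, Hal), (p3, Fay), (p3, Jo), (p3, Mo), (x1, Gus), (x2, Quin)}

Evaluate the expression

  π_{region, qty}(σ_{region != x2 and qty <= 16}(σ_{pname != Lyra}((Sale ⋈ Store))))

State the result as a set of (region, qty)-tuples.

Sale ⋈ Store (natural join on region): {(fin, 21, Echo, Ada), (fin, 21, Echo, Fay), (fin, 21, Echo, Xia), (fin, 33, Alpha, Ada), (fin, 33, Alpha, Fay), (fin, 33, Alpha, Xia), (p3, 16, Delta, Fay), (p3, 16, Delta, Jo), (p3, 16, Delta, Mo), (p3, 2, Nova, Fay), (p3, 2, Nova, Jo), (p3, 2, Nova, Mo), (p3, 26, Zephyr, Fay), (p3, 26, Zephyr, Jo), (p3, 26, Zephyr, Mo), (x1, 37, Delta, Gus), (x2, 11, Lyra, Quin), (x2, 28, Zephyr, Quin), (x2, 31, Beta, Quin), (x2, 40, Argo, Quin)}
Apply σ_{pname != Lyra}; surviving tuples: {(fin, 21, Echo, Ada), (fin, 21, Echo, Fay), (fin, 21, Echo, Xia), (fin, 33, Alpha, Ada), (fin, 33, Alpha, Fay), (fin, 33, Alpha, Xia), (p3, 16, Delta, Fay), (p3, 16, Delta, Jo), (p3, 16, Delta, Mo), (p3, 2, Nova, Fay), (p3, 2, Nova, Jo), (p3, 2, Nova, Mo), (p3, 26, Zephyr, Fay), (p3, 26, Zephyr, Jo), (p3, 26, Zephyr, Mo), (x1, 37, Delta, Gus), (x2, 28, Zephyr, Quin), (x2, 31, Beta, Quin), (x2, 40, Argo, Quin)}
Apply σ_{region != x2 and qty <= 16}; surviving tuples: {(p3, 16, Delta, Fay), (p3, 16, Delta, Jo), (p3, 16, Delta, Mo), (p3, 2, Nova, Fay), (p3, 2, Nova, Jo), (p3, 2, Nova, Mo)}
Keep only column(s) region, qty (4 duplicate(s) eliminated): {(p3, 16), (p3, 2)}

{(p3, 16), (p3, 2)}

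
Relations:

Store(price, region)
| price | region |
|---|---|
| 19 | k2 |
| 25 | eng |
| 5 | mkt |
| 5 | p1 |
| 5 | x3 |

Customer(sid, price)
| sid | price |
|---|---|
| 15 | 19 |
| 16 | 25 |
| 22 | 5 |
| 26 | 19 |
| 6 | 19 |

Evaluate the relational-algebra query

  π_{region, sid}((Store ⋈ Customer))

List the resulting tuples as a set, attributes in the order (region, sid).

{(eng, 16), (k2, 15), (k2, 26), (k2, 6), (mkt, 22), (p1, 22), (x3, 22)}

Joining Store and Customer on price yields {(19, k2, 15), (19, k2, 26), (19, k2, 6), (25, eng, 16), (5, mkt, 22), (5, p1, 22), (5, x3, 22)}.
π[region, sid]: project onto (region, sid) → {(eng, 16), (k2, 15), (k2, 26), (k2, 6), (mkt, 22), (p1, 22), (x3, 22)}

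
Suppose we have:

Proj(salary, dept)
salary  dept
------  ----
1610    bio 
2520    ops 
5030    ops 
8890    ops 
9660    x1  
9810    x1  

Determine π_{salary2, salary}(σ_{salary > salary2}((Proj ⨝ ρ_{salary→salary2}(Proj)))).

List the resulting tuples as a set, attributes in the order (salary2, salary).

ρ[salary→salary2]: schema becomes (salary2, dept); tuples unchanged.
Proj ⋈ ρ_{salary→salary2}(Proj) (natural join on dept): {(1610, bio, 1610), (2520, ops, 2520), (2520, ops, 5030), (2520, ops, 8890), (5030, ops, 2520), (5030, ops, 5030), (5030, ops, 8890), (8890, ops, 2520), (8890, ops, 5030), (8890, ops, 8890), (9660, x1, 9660), (9660, x1, 9810), (9810, x1, 9660), (9810, x1, 9810)}
Filtering on salary > salary2 leaves {(5030, ops, 2520), (8890, ops, 2520), (8890, ops, 5030), (9810, x1, 9660)}.
π_{salary2, salary} gives {(2520, 5030), (2520, 8890), (5030, 8890), (9660, 9810)}.

{(2520, 5030), (2520, 8890), (5030, 8890), (9660, 9810)}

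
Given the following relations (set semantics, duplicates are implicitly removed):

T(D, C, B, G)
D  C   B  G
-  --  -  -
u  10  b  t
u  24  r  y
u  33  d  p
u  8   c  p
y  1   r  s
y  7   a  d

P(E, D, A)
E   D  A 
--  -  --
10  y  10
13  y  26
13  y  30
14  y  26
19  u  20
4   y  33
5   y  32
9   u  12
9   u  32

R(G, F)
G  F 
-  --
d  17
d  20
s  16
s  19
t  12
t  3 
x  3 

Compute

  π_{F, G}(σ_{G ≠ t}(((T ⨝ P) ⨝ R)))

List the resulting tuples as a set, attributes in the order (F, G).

Natural join on D: {(u, 10, b, t, 19, 20), (u, 10, b, t, 9, 12), (u, 10, b, t, 9, 32), (u, 24, r, y, 19, 20), (u, 24, r, y, 9, 12), (u, 24, r, y, 9, 32), (u, 33, d, p, 19, 20), (u, 33, d, p, 9, 12), (u, 33, d, p, 9, 32), (u, 8, c, p, 19, 20), (u, 8, c, p, 9, 12), (u, 8, c, p, 9, 32), (y, 1, r, s, 10, 10), (y, 1, r, s, 13, 26), (y, 1, r, s, 13, 30), (y, 1, r, s, 14, 26), (y, 1, r, s, 4, 33), (y, 1, r, s, 5, 32), (y, 7, a, d, 10, 10), (y, 7, a, d, 13, 26), (y, 7, a, d, 13, 30), (y, 7, a, d, 14, 26), (y, 7, a, d, 4, 33), (y, 7, a, d, 5, 32)}
Natural join on G: {(u, 10, b, t, 19, 20, 12), (u, 10, b, t, 19, 20, 3), (u, 10, b, t, 9, 12, 12), (u, 10, b, t, 9, 12, 3), (u, 10, b, t, 9, 32, 12), (u, 10, b, t, 9, 32, 3), (y, 1, r, s, 10, 10, 16), (y, 1, r, s, 10, 10, 19), (y, 1, r, s, 13, 26, 16), (y, 1, r, s, 13, 26, 19), (y, 1, r, s, 13, 30, 16), (y, 1, r, s, 13, 30, 19), (y, 1, r, s, 14, 26, 16), (y, 1, r, s, 14, 26, 19), (y, 1, r, s, 4, 33, 16), (y, 1, r, s, 4, 33, 19), (y, 1, r, s, 5, 32, 16), (y, 1, r, s, 5, 32, 19), (y, 7, a, d, 10, 10, 17), (y, 7, a, d, 10, 10, 20), (y, 7, a, d, 13, 26, 17), (y, 7, a, d, 13, 26, 20), (y, 7, a, d, 13, 30, 17), (y, 7, a, d, 13, 30, 20), (y, 7, a, d, 14, 26, 17), (y, 7, a, d, 14, 26, 20), (y, 7, a, d, 4, 33, 17), (y, 7, a, d, 4, 33, 20), (y, 7, a, d, 5, 32, 17), (y, 7, a, d, 5, 32, 20)}
σ[G ≠ t]: keep tuples satisfying G ≠ t → {(y, 1, r, s, 10, 10, 16), (y, 1, r, s, 10, 10, 19), (y, 1, r, s, 13, 26, 16), (y, 1, r, s, 13, 26, 19), (y, 1, r, s, 13, 30, 16), (y, 1, r, s, 13, 30, 19), (y, 1, r, s, 14, 26, 16), (y, 1, r, s, 14, 26, 19), (y, 1, r, s, 4, 33, 16), (y, 1, r, s, 4, 33, 19), (y, 1, r, s, 5, 32, 16), (y, 1, r, s, 5, 32, 19), (y, 7, a, d, 10, 10, 17), (y, 7, a, d, 10, 10, 20), (y, 7, a, d, 13, 26, 17), (y, 7, a, d, 13, 26, 20), (y, 7, a, d, 13, 30, 17), (y, 7, a, d, 13, 30, 20), (y, 7, a, d, 14, 26, 17), (y, 7, a, d, 14, 26, 20), (y, 7, a, d, 4, 33, 17), (y, 7, a, d, 4, 33, 20), (y, 7, a, d, 5, 32, 17), (y, 7, a, d, 5, 32, 20)}
π[F, G]: project onto (F, G) (20 duplicate(s) eliminated) → {(16, s), (17, d), (19, s), (20, d)}

{(16, s), (17, d), (19, s), (20, d)}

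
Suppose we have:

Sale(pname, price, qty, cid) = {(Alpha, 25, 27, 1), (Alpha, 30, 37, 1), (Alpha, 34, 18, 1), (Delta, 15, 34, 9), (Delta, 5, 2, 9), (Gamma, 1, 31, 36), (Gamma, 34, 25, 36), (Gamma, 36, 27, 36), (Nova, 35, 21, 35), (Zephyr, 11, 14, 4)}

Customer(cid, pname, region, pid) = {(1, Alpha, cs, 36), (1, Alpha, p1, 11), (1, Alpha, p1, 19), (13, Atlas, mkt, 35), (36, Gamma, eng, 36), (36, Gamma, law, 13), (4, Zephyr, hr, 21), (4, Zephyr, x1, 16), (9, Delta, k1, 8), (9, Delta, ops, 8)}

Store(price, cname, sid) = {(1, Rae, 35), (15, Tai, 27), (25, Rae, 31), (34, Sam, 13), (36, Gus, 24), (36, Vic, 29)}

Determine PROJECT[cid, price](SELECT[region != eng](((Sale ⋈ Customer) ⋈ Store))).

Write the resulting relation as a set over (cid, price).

{(1, 25), (1, 34), (36, 1), (36, 34), (36, 36), (9, 15)}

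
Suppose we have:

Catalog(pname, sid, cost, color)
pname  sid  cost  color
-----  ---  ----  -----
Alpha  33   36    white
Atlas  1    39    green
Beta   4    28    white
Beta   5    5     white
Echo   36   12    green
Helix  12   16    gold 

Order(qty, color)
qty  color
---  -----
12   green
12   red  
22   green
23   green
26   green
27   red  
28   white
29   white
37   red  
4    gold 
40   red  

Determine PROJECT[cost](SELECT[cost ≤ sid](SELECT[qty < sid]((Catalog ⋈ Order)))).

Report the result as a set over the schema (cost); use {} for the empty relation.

{12}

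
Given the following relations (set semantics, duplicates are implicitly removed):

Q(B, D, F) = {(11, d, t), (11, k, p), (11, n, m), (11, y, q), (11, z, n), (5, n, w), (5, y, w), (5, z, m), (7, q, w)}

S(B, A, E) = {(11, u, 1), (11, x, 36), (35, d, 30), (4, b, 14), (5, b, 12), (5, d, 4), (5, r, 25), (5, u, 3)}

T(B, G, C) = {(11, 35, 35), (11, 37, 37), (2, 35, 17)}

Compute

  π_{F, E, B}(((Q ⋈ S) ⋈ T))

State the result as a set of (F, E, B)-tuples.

Joining Q and S on B yields {(11, d, t, u, 1), (11, d, t, x, 36), (11, k, p, u, 1), (11, k, p, x, 36), (11, n, m, u, 1), (11, n, m, x, 36), (11, y, q, u, 1), (11, y, q, x, 36), (11, z, n, u, 1), (11, z, n, x, 36), (5, n, w, b, 12), (5, n, w, d, 4), (5, n, w, r, 25), (5, n, w, u, 3), (5, y, w, b, 12), (5, y, w, d, 4), (5, y, w, r, 25), (5, y, w, u, 3), (5, z, m, b, 12), (5, z, m, d, 4), (5, z, m, r, 25), (5, z, m, u, 3)}.
Joining (Q ⋈ S) and T on B yields {(11, d, t, u, 1, 35, 35), (11, d, t, u, 1, 37, 37), (11, d, t, x, 36, 35, 35), (11, d, t, x, 36, 37, 37), (11, k, p, u, 1, 35, 35), (11, k, p, u, 1, 37, 37), (11, k, p, x, 36, 35, 35), (11, k, p, x, 36, 37, 37), (11, n, m, u, 1, 35, 35), (11, n, m, u, 1, 37, 37), (11, n, m, x, 36, 35, 35), (11, n, m, x, 36, 37, 37), (11, y, q, u, 1, 35, 35), (11, y, q, u, 1, 37, 37), (11, y, q, x, 36, 35, 35), (11, y, q, x, 36, 37, 37), (11, z, n, u, 1, 35, 35), (11, z, n, u, 1, 37, 37), (11, z, n, x, 36, 35, 35), (11, z, n, x, 36, 37, 37)}.
π_{F, E, B} gives {(m, 1, 11), (m, 36, 11), (n, 1, 11), (n, 36, 11), (p, 1, 11), (p, 36, 11), (q, 1, 11), (q, 36, 11), (t, 1, 11), (t, 36, 11)} (10 duplicate(s) eliminated).

{(m, 1, 11), (m, 36, 11), (n, 1, 11), (n, 36, 11), (p, 1, 11), (p, 36, 11), (q, 1, 11), (q, 36, 11), (t, 1, 11), (t, 36, 11)}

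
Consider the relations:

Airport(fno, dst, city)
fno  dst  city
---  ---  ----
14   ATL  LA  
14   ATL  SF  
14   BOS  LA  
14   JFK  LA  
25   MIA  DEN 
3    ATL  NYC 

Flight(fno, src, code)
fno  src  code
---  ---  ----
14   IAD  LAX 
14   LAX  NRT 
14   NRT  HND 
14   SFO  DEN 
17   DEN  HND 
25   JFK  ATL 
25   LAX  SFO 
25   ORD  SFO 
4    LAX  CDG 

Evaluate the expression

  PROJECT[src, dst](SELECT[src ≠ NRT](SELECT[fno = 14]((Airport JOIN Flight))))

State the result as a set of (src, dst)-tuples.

{(IAD, ATL), (IAD, BOS), (IAD, JFK), (LAX, ATL), (LAX, BOS), (LAX, JFK), (SFO, ATL), (SFO, BOS), (SFO, JFK)}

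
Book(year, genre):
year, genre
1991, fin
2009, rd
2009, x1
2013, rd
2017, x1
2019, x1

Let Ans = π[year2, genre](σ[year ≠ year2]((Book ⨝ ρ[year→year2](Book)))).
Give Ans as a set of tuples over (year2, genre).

ρ[year→year2]: schema becomes (year2, genre); tuples unchanged.
Joining Book and ρ[year→year2](Book) on genre yields {(1991, fin, 1991), (2009, rd, 2009), (2009, rd, 2013), (2009, x1, 2009), (2009, x1, 2017), (2009, x1, 2019), (2013, rd, 2009), (2013, rd, 2013), (2017, x1, 2009), (2017, x1, 2017), (2017, x1, 2019), (2019, x1, 2009), (2019, x1, 2017), (2019, x1, 2019)}.
Filtering on year ≠ year2 leaves {(2009, rd, 2013), (2009, x1, 2017), (2009, x1, 2019), (2013, rd, 2009), (2017, x1, 2009), (2017, x1, 2019), (2019, x1, 2009), (2019, x1, 2017)}.
Keep only column(s) year2, genre (3 duplicate(s) eliminated): {(2009, rd), (2009, x1), (2013, rd), (2017, x1), (2019, x1)}

{(2009, rd), (2009, x1), (2013, rd), (2017, x1), (2019, x1)}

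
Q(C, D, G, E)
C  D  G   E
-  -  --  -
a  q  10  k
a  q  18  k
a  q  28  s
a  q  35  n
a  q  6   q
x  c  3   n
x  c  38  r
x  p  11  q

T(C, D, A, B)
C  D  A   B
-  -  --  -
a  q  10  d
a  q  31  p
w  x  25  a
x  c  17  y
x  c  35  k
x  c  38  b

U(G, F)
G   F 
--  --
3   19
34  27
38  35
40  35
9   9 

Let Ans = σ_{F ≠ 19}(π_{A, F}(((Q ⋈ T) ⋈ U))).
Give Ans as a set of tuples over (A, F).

{(17, 35), (35, 35), (38, 35)}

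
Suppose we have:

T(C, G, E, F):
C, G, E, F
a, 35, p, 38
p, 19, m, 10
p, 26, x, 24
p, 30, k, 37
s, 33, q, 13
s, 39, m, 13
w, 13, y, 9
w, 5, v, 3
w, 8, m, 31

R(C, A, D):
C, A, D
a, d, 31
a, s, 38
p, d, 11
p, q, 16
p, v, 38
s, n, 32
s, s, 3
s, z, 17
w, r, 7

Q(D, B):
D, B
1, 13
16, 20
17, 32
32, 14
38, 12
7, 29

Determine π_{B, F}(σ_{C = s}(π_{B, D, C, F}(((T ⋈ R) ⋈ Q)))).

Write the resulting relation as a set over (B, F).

{(14, 13), (32, 13)}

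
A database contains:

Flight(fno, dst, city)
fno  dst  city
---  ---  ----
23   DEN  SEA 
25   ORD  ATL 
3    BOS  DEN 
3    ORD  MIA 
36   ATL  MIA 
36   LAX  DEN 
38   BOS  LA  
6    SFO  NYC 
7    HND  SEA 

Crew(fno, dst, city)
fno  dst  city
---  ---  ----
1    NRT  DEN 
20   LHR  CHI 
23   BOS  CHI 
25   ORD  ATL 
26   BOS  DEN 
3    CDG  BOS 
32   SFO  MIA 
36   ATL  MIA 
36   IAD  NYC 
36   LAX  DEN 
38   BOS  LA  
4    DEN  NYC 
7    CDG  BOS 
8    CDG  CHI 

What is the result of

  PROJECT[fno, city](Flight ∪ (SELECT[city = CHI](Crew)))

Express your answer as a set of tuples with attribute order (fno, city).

{(20, CHI), (23, CHI), (23, SEA), (25, ATL), (3, DEN), (3, MIA), (36, DEN), (36, MIA), (38, LA), (6, NYC), (7, SEA), (8, CHI)}

Filtering on city = CHI leaves {(20, LHR, CHI), (23, BOS, CHI), (8, CDG, CHI)}.
Set union of the two operands is {(20, LHR, CHI), (23, BOS, CHI), (23, DEN, SEA), (25, ORD, ATL), (3, BOS, DEN), (3, ORD, MIA), (36, ATL, MIA), (36, LAX, DEN), (38, BOS, LA), (6, SFO, NYC), (7, HND, SEA), (8, CDG, CHI)}.
π[fno, city]: project onto (fno, city) → {(20, CHI), (23, CHI), (23, SEA), (25, ATL), (3, DEN), (3, MIA), (36, DEN), (36, MIA), (38, LA), (6, NYC), (7, SEA), (8, CHI)}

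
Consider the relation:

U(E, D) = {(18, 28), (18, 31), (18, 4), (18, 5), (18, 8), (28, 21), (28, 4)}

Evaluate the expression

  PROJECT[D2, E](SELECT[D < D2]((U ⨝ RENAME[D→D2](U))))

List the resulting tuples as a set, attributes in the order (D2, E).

{(21, 28), (28, 18), (31, 18), (5, 18), (8, 18)}

ρ[D→D2]: schema becomes (E, D2); tuples unchanged.
Natural join on E: {(18, 28, 28), (18, 28, 31), (18, 28, 4), (18, 28, 5), (18, 28, 8), (18, 31, 28), (18, 31, 31), (18, 31, 4), (18, 31, 5), (18, 31, 8), (18, 4, 28), (18, 4, 31), (18, 4, 4), (18, 4, 5), (18, 4, 8), (18, 5, 28), (18, 5, 31), (18, 5, 4), (18, 5, 5), (18, 5, 8), (18, 8, 28), (18, 8, 31), (18, 8, 4), (18, 8, 5), (18, 8, 8), (28, 21, 21), (28, 21, 4), (28, 4, 21), (28, 4, 4)}
Selection D < D2: {(18, 28, 31), (18, 4, 28), (18, 4, 31), (18, 4, 5), (18, 4, 8), (18, 5, 28), (18, 5, 31), (18, 5, 8), (18, 8, 28), (18, 8, 31), (28, 4, 21)}
Projecting to D2, E (6 duplicate(s) eliminated): {(21, 28), (28, 18), (31, 18), (5, 18), (8, 18)}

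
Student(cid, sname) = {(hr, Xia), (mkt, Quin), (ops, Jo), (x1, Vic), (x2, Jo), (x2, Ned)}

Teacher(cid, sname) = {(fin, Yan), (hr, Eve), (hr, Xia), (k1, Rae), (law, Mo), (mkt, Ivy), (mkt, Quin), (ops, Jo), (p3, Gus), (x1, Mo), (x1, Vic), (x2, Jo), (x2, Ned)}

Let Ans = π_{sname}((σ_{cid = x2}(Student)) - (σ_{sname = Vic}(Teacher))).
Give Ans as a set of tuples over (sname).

Selection cid = x2: {(x2, Jo), (x2, Ned)}
Selection sname = Vic: {(x1, Vic)}
Difference: {(x2, Jo), (x2, Ned)} with {(x1, Vic)} → {(x2, Jo), (x2, Ned)}
Keep only column(s) sname: {Jo, Ned}

{Jo, Ned}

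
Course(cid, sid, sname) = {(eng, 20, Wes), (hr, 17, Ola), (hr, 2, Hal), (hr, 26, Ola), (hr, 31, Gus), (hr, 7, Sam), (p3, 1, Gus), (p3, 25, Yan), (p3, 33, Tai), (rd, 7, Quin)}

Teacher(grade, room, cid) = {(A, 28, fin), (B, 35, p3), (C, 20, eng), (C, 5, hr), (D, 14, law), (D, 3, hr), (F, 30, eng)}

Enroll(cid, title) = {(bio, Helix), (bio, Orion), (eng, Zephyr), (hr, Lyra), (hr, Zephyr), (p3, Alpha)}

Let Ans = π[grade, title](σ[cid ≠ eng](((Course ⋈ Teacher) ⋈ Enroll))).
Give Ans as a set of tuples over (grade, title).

Course ⋈ Teacher (natural join on cid): {(eng, 20, Wes, C, 20), (eng, 20, Wes, F, 30), (hr, 17, Ola, C, 5), (hr, 17, Ola, D, 3), (hr, 2, Hal, C, 5), (hr, 2, Hal, D, 3), (hr, 26, Ola, C, 5), (hr, 26, Ola, D, 3), (hr, 31, Gus, C, 5), (hr, 31, Gus, D, 3), (hr, 7, Sam, C, 5), (hr, 7, Sam, D, 3), (p3, 1, Gus, B, 35), (p3, 25, Yan, B, 35), (p3, 33, Tai, B, 35)}
(Course ⋈ Teacher) ⋈ Enroll (natural join on cid): {(eng, 20, Wes, C, 20, Zephyr), (eng, 20, Wes, F, 30, Zephyr), (hr, 17, Ola, C, 5, Lyra), (hr, 17, Ola, C, 5, Zephyr), (hr, 17, Ola, D, 3, Lyra), (hr, 17, Ola, D, 3, Zephyr), (hr, 2, Hal, C, 5, Lyra), (hr, 2, Hal, C, 5, Zephyr), (hr, 2, Hal, D, 3, Lyra), (hr, 2, Hal, D, 3, Zephyr), (hr, 26, Ola, C, 5, Lyra), (hr, 26, Ola, C, 5, Zephyr), (hr, 26, Ola, D, 3, Lyra), (hr, 26, Ola, D, 3, Zephyr), (hr, 31, Gus, C, 5, Lyra), (hr, 31, Gus, C, 5, Zephyr), (hr, 31, Gus, D, 3, Lyra), (hr, 31, Gus, D, 3, Zephyr), (hr, 7, Sam, C, 5, Lyra), (hr, 7, Sam, C, 5, Zephyr), (hr, 7, Sam, D, 3, Lyra), (hr, 7, Sam, D, 3, Zephyr), (p3, 1, Gus, B, 35, Alpha), (p3, 25, Yan, B, 35, Alpha), (p3, 33, Tai, B, 35, Alpha)}
σ[cid ≠ eng]: keep tuples satisfying cid ≠ eng → {(hr, 17, Ola, C, 5, Lyra), (hr, 17, Ola, C, 5, Zephyr), (hr, 17, Ola, D, 3, Lyra), (hr, 17, Ola, D, 3, Zephyr), (hr, 2, Hal, C, 5, Lyra), (hr, 2, Hal, C, 5, Zephyr), (hr, 2, Hal, D, 3, Lyra), (hr, 2, Hal, D, 3, Zephyr), (hr, 26, Ola, C, 5, Lyra), (hr, 26, Ola, C, 5, Zephyr), (hr, 26, Ola, D, 3, Lyra), (hr, 26, Ola, D, 3, Zephyr), (hr, 31, Gus, C, 5, Lyra), (hr, 31, Gus, C, 5, Zephyr), (hr, 31, Gus, D, 3, Lyra), (hr, 31, Gus, D, 3, Zephyr), (hr, 7, Sam, C, 5, Lyra), (hr, 7, Sam, C, 5, Zephyr), (hr, 7, Sam, D, 3, Lyra), (hr, 7, Sam, D, 3, Zephyr), (p3, 1, Gus, B, 35, Alpha), (p3, 25, Yan, B, 35, Alpha), (p3, 33, Tai, B, 35, Alpha)}
Keep only column(s) grade, title (18 duplicate(s) eliminated): {(B, Alpha), (C, Lyra), (C, Zephyr), (D, Lyra), (D, Zephyr)}

{(B, Alpha), (C, Lyra), (C, Zephyr), (D, Lyra), (D, Zephyr)}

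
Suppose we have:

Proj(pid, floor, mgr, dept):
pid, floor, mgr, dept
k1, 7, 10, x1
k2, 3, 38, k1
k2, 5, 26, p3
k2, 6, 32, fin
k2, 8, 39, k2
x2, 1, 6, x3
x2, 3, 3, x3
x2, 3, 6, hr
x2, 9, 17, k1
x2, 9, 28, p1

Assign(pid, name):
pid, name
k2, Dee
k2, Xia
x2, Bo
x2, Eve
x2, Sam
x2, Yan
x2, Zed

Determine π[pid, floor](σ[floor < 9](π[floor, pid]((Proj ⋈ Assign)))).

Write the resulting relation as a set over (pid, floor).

{(k2, 3), (k2, 5), (k2, 6), (k2, 8), (x2, 1), (x2, 3)}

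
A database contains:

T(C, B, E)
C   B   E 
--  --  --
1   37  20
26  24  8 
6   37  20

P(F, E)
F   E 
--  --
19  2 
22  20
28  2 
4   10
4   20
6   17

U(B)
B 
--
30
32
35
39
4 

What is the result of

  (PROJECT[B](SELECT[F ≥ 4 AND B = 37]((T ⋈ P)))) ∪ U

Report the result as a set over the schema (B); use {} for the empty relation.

{30, 32, 35, 37, 39, 4}

Natural join on E: {(1, 37, 20, 22), (1, 37, 20, 4), (6, 37, 20, 22), (6, 37, 20, 4)}
Filtering on F ≥ 4 AND B = 37 leaves {(1, 37, 20, 22), (1, 37, 20, 4), (6, 37, 20, 22), (6, 37, 20, 4)}.
π[B]: project onto (B) (3 duplicate(s) eliminated) → {37}
Union: {37} with {30, 32, 35, 39, 4} → {30, 32, 35, 37, 39, 4}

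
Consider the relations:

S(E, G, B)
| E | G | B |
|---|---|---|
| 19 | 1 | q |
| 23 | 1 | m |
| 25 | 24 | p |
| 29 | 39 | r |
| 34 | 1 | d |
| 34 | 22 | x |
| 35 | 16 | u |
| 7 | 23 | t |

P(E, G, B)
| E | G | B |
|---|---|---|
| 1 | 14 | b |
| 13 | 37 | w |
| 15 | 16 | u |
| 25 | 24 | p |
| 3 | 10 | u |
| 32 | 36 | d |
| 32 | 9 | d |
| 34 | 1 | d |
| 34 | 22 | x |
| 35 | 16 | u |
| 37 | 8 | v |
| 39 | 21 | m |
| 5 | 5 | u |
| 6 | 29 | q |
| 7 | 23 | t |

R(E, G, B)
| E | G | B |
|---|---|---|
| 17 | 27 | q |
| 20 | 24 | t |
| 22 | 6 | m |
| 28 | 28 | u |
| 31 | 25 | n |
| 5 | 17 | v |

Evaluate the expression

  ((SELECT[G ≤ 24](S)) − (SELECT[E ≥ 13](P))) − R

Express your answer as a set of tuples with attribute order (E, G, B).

σ[G ≤ 24]: keep tuples satisfying G ≤ 24 → {(19, 1, q), (23, 1, m), (25, 24, p), (34, 1, d), (34, 22, x), (35, 16, u), (7, 23, t)}
σ[E ≥ 13]: keep tuples satisfying E ≥ 13 → {(13, 37, w), (15, 16, u), (25, 24, p), (32, 36, d), (32, 9, d), (34, 1, d), (34, 22, x), (35, 16, u), (37, 8, v), (39, 21, m)}
Set difference of the two operands is {(19, 1, q), (23, 1, m), (7, 23, t)}.
Set difference of the two operands is {(19, 1, q), (23, 1, m), (7, 23, t)}.

{(19, 1, q), (23, 1, m), (7, 23, t)}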